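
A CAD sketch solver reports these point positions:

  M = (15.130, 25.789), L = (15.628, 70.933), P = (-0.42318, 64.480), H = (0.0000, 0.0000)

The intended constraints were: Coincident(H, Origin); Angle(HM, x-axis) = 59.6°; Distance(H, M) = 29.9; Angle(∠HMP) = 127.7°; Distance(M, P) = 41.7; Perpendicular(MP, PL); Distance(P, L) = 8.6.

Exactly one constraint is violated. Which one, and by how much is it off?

Distance(P, L) = 8.6 — off by 8.70.

H = (0.00, 0.00) ✓; HM at 59.60° ✓; |HM| = 29.90 ✓; ∠HMP = 127.7° ✓; |MP| = 41.70 ✓; ∠(MP, PL) = 90.00° ✓; |PL| = 17.30 ✗.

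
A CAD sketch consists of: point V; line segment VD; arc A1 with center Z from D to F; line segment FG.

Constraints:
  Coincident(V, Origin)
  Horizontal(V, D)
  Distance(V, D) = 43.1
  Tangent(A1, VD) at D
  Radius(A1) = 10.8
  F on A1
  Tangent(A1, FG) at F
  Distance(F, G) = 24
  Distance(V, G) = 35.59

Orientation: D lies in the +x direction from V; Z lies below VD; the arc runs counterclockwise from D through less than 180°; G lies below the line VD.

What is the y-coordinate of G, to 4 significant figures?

-27.42

Checks: |ZF| = 10.80 ✓; ∠(ZF, FG) = 90.00° ✓; |FG| = 24.00 ✓; |VG| = 35.59 ✓.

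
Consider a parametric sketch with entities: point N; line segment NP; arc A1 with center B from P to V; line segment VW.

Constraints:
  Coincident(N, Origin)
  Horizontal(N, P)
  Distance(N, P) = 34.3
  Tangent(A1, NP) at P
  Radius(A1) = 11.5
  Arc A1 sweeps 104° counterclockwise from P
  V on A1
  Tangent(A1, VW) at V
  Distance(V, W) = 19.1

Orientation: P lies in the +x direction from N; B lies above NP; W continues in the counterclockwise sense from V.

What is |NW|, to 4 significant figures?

52.39

N is at the origin; NP is horizontal with |NP| = 34.3 and P on the +x side, so P = (34.30, 0.000). The tangent condition forces BP to be normal to NP, so B = P + (0, 11.5) = (34.30, 11.50). On A1, P sits at bearing -90° from B; a 104° counterclockwise sweep puts V at bearing 14°, so V = B + 11.5·(cos 14°, sin 14°) = (45.46, 14.28). A1 meets VW tangentially, so BV is at right angles to VW, so VW runs along (−sin 14°, cos 14°); with |VW| = 19.1, W = (40.84, 32.81). Then |NW| = |W − N| = 52.39.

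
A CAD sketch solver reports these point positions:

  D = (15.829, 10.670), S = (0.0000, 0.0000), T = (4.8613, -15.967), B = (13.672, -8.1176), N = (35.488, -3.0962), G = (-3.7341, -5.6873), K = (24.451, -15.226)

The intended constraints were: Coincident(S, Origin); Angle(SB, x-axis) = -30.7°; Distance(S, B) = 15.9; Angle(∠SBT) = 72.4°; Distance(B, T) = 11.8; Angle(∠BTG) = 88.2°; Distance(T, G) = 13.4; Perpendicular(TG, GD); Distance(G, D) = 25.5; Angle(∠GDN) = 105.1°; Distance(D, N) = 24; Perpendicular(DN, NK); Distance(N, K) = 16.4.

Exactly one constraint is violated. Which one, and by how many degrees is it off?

Perpendicular(DN, NK) — off by 7.30°.

S = (0.00, 0.00) ✓; SB at -30.70° ✓; |SB| = 15.90 ✓; ∠SBT = 72.40° ✓; |BT| = 11.80 ✓; ∠BTG = 88.20° ✓; |TG| = 13.40 ✓; ∠(TG, GD) = 90.00° ✓; |GD| = 25.50 ✓; ∠GDN = 105.1° ✓; |DN| = 24.00 ✓; ∠(DN, NK) = 97.30° ✗; |NK| = 16.40 ✓.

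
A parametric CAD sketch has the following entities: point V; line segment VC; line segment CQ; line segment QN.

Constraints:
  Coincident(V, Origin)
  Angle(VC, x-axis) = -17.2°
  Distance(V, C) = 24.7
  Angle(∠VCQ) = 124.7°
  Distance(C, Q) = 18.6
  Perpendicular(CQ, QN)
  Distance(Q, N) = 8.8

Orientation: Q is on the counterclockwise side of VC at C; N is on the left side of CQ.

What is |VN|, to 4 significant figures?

34.63

∠VCQ = 124.7°, so CQ runs at -17.2° + (180° − 124.7°) = 38.10° from the x-axis; with |CQ| = 18.6, Q = C + 18.6·(cos 38.10°, sin 38.10°) = (38.23, 4.173). CQ ⟂ QN; with |QN| = 8.8 on the left of CQ, N = Q + 8.8·(-0.6170, 0.7869) = (32.80, 11.10). Then |VN| = |N − V| = 34.63.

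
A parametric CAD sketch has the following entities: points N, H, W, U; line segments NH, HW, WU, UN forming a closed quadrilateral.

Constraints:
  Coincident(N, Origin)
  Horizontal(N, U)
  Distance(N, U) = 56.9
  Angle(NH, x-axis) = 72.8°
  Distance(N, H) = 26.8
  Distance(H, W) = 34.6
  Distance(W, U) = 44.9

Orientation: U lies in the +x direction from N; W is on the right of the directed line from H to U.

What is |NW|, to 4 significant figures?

15.48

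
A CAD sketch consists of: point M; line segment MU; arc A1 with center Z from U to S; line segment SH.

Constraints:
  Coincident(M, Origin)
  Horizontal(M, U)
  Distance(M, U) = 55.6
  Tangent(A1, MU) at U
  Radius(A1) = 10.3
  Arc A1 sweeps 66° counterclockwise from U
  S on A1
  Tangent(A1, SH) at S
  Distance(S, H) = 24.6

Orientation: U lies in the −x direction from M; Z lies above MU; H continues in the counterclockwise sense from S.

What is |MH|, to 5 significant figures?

46.113

M is at the origin; M and U share the same y with |MU| = 55.6 and U on the −x side, so U = (-55.600, 0.0000). Tangency of A1 to MU means the radius ZU is perpendicular to MU, so Z = U + (0, 10.3) = (-55.600, 10.300). On A1, U sits at bearing -90° from Z; a 66° counterclockwise sweep puts S at bearing -24°, so S = Z + 10.3·(cos -24°, sin -24°) = (-46.190, 6.1106). Tangency of A1 to SH means the radius ZS is perpendicular to SH, so SH runs along (−sin -24°, cos -24°); with |SH| = 24.6, H = (-36.185, 28.584). Then |MH| = |H − M| = 46.113.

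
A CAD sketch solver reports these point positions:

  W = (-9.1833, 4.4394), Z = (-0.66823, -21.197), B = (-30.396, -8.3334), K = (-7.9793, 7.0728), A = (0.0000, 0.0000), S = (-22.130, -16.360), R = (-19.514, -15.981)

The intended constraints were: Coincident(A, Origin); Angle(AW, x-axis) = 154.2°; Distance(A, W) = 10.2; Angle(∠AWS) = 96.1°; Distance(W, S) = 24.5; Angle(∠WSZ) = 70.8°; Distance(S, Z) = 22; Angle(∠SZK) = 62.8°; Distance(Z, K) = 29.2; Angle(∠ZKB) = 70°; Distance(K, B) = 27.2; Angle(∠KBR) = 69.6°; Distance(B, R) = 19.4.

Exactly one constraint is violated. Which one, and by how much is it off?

Distance(B, R) = 19.4 — off by 6.10.

A = (0.00, 0.00) ✓; AW at 154.2° ✓; |AW| = 10.20 ✓; ∠AWS = 96.10° ✓; |WS| = 24.50 ✓; ∠WSZ = 70.80° ✓; |SZ| = 22.00 ✓; ∠SZK = 62.80° ✓; |ZK| = 29.20 ✓; ∠ZKB = 70.00° ✓; |KB| = 27.20 ✓; ∠KBR = 69.60° ✓; |BR| = 13.30 ✗.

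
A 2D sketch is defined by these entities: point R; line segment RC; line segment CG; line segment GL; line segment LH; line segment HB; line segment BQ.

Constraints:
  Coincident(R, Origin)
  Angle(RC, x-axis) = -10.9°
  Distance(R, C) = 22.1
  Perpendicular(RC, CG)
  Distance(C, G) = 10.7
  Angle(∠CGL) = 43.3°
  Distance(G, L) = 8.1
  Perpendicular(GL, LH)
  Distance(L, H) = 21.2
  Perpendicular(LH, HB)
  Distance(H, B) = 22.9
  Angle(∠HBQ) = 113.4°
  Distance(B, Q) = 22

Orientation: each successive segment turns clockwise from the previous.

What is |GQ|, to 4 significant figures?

23.56

R is at the origin; RC runs at -10.9° with length 22.1, so C = (21.70, -4.179). RC is perpendicular to CG, so CG runs at -100.9°; with |CG| = 10.7, G = (19.68, -14.69). ∠CGL = 43.3° gives GL at 122.4° from the x-axis; with |GL| = 8.1, L = (15.34, -7.847). GL is perpendicular to LH, so LH runs at 32.40°; with |LH| = 21.2, H = (33.24, 3.513). LH is perpendicular to HB, so HB runs at -57.60°; with |HB| = 22.9, B = (45.51, -15.82). ∠HBQ = 113.4° gives BQ at -124.2° from the x-axis; with |BQ| = 22.0, Q = (33.14, -34.02). Then |GQ| = |Q − G| = 23.56.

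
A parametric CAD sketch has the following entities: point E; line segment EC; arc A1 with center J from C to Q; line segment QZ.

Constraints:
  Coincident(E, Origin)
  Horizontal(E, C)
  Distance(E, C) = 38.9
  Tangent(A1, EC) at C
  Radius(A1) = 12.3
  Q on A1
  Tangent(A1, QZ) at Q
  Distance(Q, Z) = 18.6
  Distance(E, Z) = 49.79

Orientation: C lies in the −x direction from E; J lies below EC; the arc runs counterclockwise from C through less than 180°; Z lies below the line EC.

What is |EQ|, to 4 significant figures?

52.31

Checks: |JQ| = 12.30 ✓; ∠(JQ, QZ) = 90.00° ✓; |QZ| = 18.60 ✓; |EZ| = 49.79 ✓.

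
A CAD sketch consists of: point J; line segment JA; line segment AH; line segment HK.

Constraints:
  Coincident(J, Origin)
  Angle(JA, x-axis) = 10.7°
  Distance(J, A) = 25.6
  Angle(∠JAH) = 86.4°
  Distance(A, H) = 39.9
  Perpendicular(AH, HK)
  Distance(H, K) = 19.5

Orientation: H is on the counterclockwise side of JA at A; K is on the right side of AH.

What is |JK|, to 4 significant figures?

59.13

∠JAH = 86.4°, so AH runs at 10.7° + (180° − 86.4°) = 104.3° from the x-axis; with |AH| = 39.9, H = A + 39.9·(cos 104.3°, sin 104.3°) = (15.30, 43.42). AH ⟂ HK; with |HK| = 19.5 on the right of AH, K = H + 19.5·(0.9690, 0.2470) = (34.20, 48.23). Then |JK| = |K − J| = 59.13.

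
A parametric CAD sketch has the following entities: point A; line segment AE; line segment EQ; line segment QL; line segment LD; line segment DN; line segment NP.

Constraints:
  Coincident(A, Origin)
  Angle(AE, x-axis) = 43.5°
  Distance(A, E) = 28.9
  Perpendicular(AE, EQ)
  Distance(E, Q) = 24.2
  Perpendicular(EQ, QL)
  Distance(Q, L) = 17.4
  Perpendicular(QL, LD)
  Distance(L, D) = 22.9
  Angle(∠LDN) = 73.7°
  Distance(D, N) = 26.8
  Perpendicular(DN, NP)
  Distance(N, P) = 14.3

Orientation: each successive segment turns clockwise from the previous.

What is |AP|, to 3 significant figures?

40.1

∠LDN = 73.7° gives DN at 27.2° from the x-axis; with |DN| = 26.8, N = (33.1, 19.2). DN is perpendicular to NP, so NP runs at -62.8°; with |NP| = 14.3, P = (39.6, 6.50). Then |AP| = |P − A| = 40.1.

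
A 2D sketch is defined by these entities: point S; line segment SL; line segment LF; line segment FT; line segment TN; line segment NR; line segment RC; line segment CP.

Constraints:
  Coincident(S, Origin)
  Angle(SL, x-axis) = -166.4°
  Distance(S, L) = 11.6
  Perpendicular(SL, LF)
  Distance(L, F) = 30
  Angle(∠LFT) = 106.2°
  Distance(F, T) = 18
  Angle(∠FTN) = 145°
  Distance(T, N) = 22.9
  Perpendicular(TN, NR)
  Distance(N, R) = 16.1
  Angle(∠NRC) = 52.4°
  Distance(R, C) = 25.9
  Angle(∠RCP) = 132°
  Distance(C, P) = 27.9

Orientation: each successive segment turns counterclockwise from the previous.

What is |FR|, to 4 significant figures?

38.09

S is at the origin; SL runs at -166.4° with length 11.6, so L = (-11.27, -2.728). The perpendicularity gives LF at right angles to SL, so LF runs at -76.40°; with |LF| = 30.0, F = (-4.220, -31.89). ∠LFT = 106.2° gives FT at -2.600° from the x-axis; with |FT| = 18.0, T = (13.76, -32.70). ∠FTN = 145.0° gives TN at 32.40° from the x-axis; with |TN| = 22.9, N = (33.10, -20.43). TN is perpendicular to NR, so NR runs at 122.4°; with |NR| = 16.1, R = (24.47, -6.839). Then |FR| = |R − F| = 38.09.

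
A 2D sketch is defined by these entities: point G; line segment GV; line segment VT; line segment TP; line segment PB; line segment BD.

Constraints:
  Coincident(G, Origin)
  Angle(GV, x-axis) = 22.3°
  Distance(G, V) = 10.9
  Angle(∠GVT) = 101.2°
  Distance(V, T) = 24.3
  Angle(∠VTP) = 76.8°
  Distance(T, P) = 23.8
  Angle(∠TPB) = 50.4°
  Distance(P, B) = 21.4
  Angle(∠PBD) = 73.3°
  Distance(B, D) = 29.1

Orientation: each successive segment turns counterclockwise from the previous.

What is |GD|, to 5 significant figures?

38.262

G is at the origin; GV runs at 22.3° with length 10.9, so V = (10.085, 4.1361). ∠GVT = 101.2° gives VT at 101.10° from the x-axis; with |VT| = 24.3, T = (5.4065, 27.981). ∠VTP = 76.8° gives TP at -155.70° from the x-axis; with |TP| = 23.8, P = (-16.285, 18.187). ∠TPB = 50.4° gives PB at -26.100° from the x-axis; with |PB| = 21.4, B = (2.9329, 8.7727). ∠PBD = 73.3° gives BD at 80.600° from the x-axis; with |BD| = 29.1, D = (7.6857, 37.482). Then |GD| = |D − G| = 38.262.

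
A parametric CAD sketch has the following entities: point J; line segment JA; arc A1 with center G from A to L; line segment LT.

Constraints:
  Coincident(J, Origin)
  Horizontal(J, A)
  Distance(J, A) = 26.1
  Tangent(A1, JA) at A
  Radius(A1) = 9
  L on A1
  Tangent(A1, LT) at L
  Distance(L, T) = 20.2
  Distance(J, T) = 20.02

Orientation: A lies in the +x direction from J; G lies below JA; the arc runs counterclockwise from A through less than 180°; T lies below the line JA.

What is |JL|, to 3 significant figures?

19.4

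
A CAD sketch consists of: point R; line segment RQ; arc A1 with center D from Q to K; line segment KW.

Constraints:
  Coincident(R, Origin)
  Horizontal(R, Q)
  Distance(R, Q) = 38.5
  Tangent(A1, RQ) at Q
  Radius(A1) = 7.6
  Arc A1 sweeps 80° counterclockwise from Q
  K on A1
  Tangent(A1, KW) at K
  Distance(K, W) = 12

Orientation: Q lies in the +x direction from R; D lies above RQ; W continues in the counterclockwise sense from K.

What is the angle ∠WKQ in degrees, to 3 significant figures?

140°

R is at the origin; R and Q share the same y with |RQ| = 38.5 and Q on the +x side, so Q = (38.5, 0.00). Tangency of A1 to RQ means the radius DQ is perpendicular to RQ, so D = Q + (0, 7.6) = (38.5, 7.60). On A1, Q sits at bearing -90° from D; an 80° counterclockwise sweep puts K at bearing -10°, so K = D + 7.6·(cos -10°, sin -10°) = (46.0, 6.28). A1 meets KW tangentially, so DK is at right angles to KW, so KW runs along (−sin -10°, cos -10°); with |KW| = 12.0, W = (48.1, 18.1). Then cos ∠WKQ = KW·KQ / (|KW||KQ|), giving 140°.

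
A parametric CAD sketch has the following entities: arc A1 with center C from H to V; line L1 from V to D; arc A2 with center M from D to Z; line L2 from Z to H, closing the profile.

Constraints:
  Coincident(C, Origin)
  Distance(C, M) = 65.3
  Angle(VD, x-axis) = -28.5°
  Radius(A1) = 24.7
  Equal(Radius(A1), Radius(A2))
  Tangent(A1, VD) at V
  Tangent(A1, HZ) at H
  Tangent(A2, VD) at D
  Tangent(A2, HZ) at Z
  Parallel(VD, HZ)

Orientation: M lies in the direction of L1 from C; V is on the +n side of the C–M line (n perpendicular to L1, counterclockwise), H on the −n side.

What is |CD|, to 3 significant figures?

69.8

Tangency of A1 to both parallel lines with radius 24.7 puts V and H at C ± 24.7·n: V = (11.8, 21.7), H = (-11.8, -21.7). Equal radii place D and Z the same way about M: D = M + 24.7·n = (69.2, -9.45), Z = M − 24.7·n = (45.6, -52.9). Then |CD| = |D − C| = 69.8.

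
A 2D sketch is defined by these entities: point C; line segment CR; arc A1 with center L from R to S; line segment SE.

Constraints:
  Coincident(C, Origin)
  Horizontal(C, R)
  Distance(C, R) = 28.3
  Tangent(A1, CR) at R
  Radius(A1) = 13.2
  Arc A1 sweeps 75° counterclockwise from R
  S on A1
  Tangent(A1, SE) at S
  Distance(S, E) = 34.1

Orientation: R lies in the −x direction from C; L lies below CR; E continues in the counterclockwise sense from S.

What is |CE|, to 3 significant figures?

65.7

C is at the origin; CR is horizontal with |CR| = 28.3 and R on the −x side, so R = (-28.3, 0.00). Tangency of A1 to CR means the radius LR is perpendicular to CR, so L = R + (0, -13.2) = (-28.3, -13.2). On A1, R sits at bearing 90° from L; a 75° counterclockwise sweep puts S at bearing 165°, so S = L + 13.2·(cos 165°, sin 165°) = (-41.1, -9.78). The tangent condition forces LS to be normal to SE, so SE runs along (−sin 165°, cos 165°); with |SE| = 34.1, E = (-49.9, -42.7). Then |CE| = |E − C| = 65.7.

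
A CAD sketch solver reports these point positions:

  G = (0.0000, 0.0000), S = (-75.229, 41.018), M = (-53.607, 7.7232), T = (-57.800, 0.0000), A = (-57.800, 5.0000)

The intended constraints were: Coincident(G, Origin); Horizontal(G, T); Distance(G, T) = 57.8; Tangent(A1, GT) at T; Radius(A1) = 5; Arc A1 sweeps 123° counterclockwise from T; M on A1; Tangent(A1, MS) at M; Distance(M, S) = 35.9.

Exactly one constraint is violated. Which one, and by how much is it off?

Distance(M, S) = 35.9 — off by 3.80.

G = (0.00, 0.00) ✓; G.y = 0.00, T.y = 0.00 ✓; |GT| = 57.80 ✓; ∠(AT, TG) = 90.00° ✓; |AT| = 5.000 ✓; bearing(A→M) − bearing(A→T) = 123.0° ✓; |AM| = 5.000 ✓; ∠(AM, MS) = 90.00° ✓; |MS| = 39.70 ✗.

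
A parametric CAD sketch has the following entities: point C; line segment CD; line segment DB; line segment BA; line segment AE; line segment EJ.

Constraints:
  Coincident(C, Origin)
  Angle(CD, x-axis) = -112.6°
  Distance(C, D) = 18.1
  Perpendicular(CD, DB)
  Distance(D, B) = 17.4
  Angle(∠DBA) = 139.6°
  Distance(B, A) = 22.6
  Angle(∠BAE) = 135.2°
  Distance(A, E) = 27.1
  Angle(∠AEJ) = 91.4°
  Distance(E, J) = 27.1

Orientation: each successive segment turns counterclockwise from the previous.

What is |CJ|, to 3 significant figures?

28.3

C is at the origin; CD runs at -112.6° with length 18.1, so D = (-6.96, -16.7). CD is perpendicular to DB, so DB runs at -22.6°; with |DB| = 17.4, B = (9.11, -23.4). ∠DBA = 139.6° gives BA at 17.8° from the x-axis; with |BA| = 22.6, A = (30.6, -16.5). ∠BAE = 135.2° gives AE at 62.6° from the x-axis; with |AE| = 27.1, E = (43.1, 7.57). ∠AEJ = 91.4° gives EJ at 151° from the x-axis; with |EJ| = 27.1, J = (19.3, 20.6). Then |CJ| = |J − C| = 28.3.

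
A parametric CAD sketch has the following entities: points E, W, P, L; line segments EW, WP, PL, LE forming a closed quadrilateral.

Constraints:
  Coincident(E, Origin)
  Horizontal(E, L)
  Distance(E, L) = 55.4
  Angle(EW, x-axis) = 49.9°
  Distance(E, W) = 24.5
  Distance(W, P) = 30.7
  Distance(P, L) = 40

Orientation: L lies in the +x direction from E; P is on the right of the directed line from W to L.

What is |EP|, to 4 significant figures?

20.95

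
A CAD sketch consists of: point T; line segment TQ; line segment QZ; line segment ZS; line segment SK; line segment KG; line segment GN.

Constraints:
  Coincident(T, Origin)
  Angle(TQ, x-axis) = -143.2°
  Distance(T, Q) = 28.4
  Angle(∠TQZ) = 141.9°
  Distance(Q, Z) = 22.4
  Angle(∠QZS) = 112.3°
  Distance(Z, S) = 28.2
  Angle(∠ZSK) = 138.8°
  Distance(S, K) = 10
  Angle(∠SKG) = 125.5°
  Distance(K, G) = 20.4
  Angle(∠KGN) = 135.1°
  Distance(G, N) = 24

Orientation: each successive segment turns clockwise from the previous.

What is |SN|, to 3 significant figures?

44.1

T is at the origin; TQ runs at -143.2° with length 28.4, so Q = (-22.7, -17.0). ∠TQZ = 141.9° gives QZ at 179° from the x-axis; with |QZ| = 22.4, Z = (-45.1, -16.5). ∠QZS = 112.3° gives ZS at 111° from the x-axis; with |ZS| = 28.2, S = (-55.2, 9.82). ∠ZSK = 138.8° gives SK at 69.8° from the x-axis; with |SK| = 10.0, K = (-51.8, 19.2). ∠SKG = 125.5° gives KG at 15.3° from the x-axis; with |KG| = 20.4, G = (-32.1, 24.6). ∠KGN = 135.1° gives GN at -29.6° from the x-axis; with |GN| = 24.0, N = (-11.2, 12.7). Then |SN| = |N − S| = 44.1.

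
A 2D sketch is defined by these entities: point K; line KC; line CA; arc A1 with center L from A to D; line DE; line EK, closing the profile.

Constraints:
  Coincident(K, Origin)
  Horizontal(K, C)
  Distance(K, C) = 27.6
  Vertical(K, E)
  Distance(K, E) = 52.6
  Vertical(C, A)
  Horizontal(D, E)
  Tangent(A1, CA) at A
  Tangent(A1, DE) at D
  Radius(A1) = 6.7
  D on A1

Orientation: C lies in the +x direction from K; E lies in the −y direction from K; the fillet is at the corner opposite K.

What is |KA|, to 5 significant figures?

53.559

K is at the origin; K and C share the same y with |KC| = 27.6 and C on the +x side, so C = (27.600, 0.0000). KE is vertical with |KE| = 52.6 and E on the −y side, so E = (0.0000, -52.600). The virtual corner opposite K is at (27.600, -52.600). A1 meets CA tangentially, so LA is at right angles to CA and since A1 is tangent to DE there, LD ⟂ DE, with radius 6.7, so the center L sits 6.7 in from both sides at L = (20.900, -45.900). That places the tangent points at A = (27.600, -45.900) on CA and D = (20.900, -52.600) on DE. Then |KA| = |A − K| = 53.559.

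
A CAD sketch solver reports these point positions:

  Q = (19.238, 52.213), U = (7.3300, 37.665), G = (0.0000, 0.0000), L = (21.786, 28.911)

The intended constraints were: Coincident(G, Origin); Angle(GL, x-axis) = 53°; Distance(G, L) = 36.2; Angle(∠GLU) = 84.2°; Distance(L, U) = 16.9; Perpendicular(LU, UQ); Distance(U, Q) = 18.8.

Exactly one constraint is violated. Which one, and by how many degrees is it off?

Perpendicular(LU, UQ) — off by 8.10°.

G = (0.00, 0.00) ✓; GL at 53.00° ✓; |GL| = 36.20 ✓; ∠GLU = 84.20° ✓; |LU| = 16.90 ✓; ∠(LU, UQ) = 98.10° ✗; |UQ| = 18.80 ✓.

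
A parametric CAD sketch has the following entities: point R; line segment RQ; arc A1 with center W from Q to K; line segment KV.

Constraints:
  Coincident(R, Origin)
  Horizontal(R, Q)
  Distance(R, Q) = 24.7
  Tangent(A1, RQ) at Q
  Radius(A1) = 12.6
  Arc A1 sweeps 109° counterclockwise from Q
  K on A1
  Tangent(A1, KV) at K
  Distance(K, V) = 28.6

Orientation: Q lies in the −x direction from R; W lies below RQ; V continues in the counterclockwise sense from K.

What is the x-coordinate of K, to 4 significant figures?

-36.61

R is at the origin; R and Q share the same y with |RQ| = 24.7 and Q on the −x side, so Q = (-24.70, 0.000). Tangency of A1 to RQ means the radius WQ is perpendicular to RQ, so W = Q + (0, -12.6) = (-24.70, -12.60). On A1, Q sits at bearing 90° from W; a 109° counterclockwise sweep puts K at bearing 199°, so K = W + 12.6·(cos 199°, sin 199°) = (-36.61, -16.70). So K.x = -36.61.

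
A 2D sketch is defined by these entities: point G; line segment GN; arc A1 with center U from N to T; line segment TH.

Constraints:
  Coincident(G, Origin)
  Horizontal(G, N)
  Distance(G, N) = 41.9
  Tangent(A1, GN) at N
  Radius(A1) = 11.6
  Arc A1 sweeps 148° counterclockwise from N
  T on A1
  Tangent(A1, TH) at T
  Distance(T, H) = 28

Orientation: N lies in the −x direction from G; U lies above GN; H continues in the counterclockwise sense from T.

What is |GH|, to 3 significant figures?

69.7

G is at the origin; G and N share the same y with |GN| = 41.9 and N on the −x side, so N = (-41.9, 0.00). Tangency of A1 to GN means the radius UN is perpendicular to GN, so U = N + (0, 11.6) = (-41.9, 11.6). On A1, N sits at bearing -90° from U; a 148° counterclockwise sweep puts T at bearing 58°, so T = U + 11.6·(cos 58°, sin 58°) = (-35.8, 21.4). A1 meets TH tangentially, so UT is at right angles to TH, so TH runs along (−sin 58°, cos 58°); with |TH| = 28.0, H = (-59.5, 36.3). Then |GH| = |H − G| = 69.7.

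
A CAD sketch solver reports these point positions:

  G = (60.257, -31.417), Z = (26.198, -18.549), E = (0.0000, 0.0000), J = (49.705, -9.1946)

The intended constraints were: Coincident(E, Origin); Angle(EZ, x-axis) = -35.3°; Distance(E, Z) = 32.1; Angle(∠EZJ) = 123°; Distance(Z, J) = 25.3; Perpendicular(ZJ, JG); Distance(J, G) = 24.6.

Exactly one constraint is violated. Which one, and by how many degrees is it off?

Perpendicular(ZJ, JG) — off by 3.70°.

E = (0.00, 0.00) ✓; EZ at -35.30° ✓; |EZ| = 32.10 ✓; ∠EZJ = 123.0° ✓; |ZJ| = 25.30 ✓; ∠(ZJ, JG) = 86.30° ✗; |JG| = 24.60 ✓.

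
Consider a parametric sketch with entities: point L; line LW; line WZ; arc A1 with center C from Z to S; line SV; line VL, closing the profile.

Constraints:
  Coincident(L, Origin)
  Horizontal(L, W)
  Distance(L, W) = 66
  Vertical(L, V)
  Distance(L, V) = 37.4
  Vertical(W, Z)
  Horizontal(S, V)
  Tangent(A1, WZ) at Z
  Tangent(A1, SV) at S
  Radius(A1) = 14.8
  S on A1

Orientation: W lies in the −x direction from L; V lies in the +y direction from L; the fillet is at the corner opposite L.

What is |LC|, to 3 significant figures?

56.0

LV is vertical with |LV| = 37.4 and V on the +y side, so V = (0.00, 37.4). The virtual corner opposite L is at (-66.0, 37.4). Tangency of A1 to WZ means the radius CZ is perpendicular to WZ and A1 meets SV tangentially, so CS is at right angles to SV, with radius 14.8, so the center C sits 14.8 in from both sides at C = (-51.2, 22.6). Then |LC| = |C − L| = 56.0.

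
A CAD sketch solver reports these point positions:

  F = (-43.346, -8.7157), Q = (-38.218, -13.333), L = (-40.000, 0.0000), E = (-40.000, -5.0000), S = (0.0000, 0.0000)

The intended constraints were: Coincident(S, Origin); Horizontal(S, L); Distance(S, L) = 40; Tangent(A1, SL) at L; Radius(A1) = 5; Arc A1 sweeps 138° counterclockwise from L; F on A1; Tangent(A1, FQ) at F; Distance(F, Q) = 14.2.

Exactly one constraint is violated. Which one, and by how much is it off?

Distance(F, Q) = 14.2 — off by 7.30.

S = (0.00, 0.00) ✓; S.y = 0.00, L.y = 0.00 ✓; |SL| = 40.00 ✓; ∠(EL, LS) = 90.00° ✓; |EL| = 5.000 ✓; bearing(E→F) − bearing(E→L) = 138.0° ✓; |EF| = 5.000 ✓; ∠(EF, FQ) = 90.00° ✓; |FQ| = 6.900 ✗.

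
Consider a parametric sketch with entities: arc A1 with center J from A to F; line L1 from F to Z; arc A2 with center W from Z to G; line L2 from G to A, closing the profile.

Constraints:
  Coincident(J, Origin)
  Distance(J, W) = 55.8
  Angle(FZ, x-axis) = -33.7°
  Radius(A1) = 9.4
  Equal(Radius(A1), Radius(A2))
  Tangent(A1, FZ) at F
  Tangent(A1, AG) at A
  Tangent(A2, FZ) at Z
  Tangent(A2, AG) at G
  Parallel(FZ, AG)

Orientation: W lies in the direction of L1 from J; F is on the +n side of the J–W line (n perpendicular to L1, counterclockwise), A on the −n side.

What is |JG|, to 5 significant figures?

56.586

The slot axis is L1's direction at -33.7°, so u = (cos -33.7°, sin -33.7°) = (0.83195, -0.55484) and n = (−sin -33.7°, cos -33.7°) = (0.55484, 0.83195). J is at the origin and W lies 55.8 along u from J, so W = 55.8·u = (46.423, -30.960). Tangency of A1 to both parallel lines with radius 9.4 puts F and A at J ± 9.4·n: F = (5.2155, 7.8204), A = (-5.2155, -7.8204). Equal radii place Z and G the same way about W: Z = W + 9.4·n = (51.639, -23.140), G = W − 9.4·n = (41.208, -38.781). Then |JG| = |G − J| = 56.586.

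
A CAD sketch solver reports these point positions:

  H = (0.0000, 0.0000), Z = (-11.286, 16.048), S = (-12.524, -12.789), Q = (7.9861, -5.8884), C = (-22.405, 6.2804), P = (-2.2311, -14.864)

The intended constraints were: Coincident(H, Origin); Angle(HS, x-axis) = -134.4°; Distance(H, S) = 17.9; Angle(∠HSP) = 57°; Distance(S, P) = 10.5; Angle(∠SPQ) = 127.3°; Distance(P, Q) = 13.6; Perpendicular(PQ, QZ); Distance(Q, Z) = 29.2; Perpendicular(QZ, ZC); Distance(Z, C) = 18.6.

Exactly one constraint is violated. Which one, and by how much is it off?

Distance(Z, C) = 18.6 — off by 3.80.

H = (0.00, 0.00) ✓; HS at -134.4° ✓; |HS| = 17.90 ✓; ∠HSP = 57.00° ✓; |SP| = 10.50 ✓; ∠SPQ = 127.3° ✓; |PQ| = 13.60 ✓; ∠(PQ, QZ) = 90.00° ✓; |QZ| = 29.20 ✓; ∠(QZ, ZC) = 90.00° ✓; |ZC| = 14.80 ✗.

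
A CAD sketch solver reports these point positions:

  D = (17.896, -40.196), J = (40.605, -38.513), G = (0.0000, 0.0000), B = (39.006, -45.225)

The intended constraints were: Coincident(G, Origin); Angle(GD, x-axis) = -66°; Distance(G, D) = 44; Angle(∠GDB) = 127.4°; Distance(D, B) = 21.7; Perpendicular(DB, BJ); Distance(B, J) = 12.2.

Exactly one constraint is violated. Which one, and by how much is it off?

Distance(B, J) = 12.2 — off by 5.30.

G = (0.00, 0.00) ✓; GD at -66.00° ✓; |GD| = 44.00 ✓; ∠GDB = 127.4° ✓; |DB| = 21.70 ✓; ∠(DB, BJ) = 90.00° ✓; |BJ| = 6.900 ✗.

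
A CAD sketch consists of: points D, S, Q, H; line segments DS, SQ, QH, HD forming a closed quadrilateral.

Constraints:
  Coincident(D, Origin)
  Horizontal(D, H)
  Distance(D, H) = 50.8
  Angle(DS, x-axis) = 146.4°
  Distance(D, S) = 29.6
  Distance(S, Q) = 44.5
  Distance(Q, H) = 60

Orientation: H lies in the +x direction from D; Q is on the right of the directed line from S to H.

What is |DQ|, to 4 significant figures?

23.72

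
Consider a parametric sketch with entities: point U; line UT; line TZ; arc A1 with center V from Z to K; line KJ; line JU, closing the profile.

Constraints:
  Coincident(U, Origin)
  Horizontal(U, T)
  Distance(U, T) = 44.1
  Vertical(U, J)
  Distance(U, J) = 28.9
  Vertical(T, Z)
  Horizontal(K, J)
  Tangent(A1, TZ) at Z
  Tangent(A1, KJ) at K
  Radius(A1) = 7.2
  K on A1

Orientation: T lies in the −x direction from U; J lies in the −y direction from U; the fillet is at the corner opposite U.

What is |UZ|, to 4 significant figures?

49.15

The virtual corner opposite U is at (-44.10, -28.90). Since A1 is tangent to TZ there, VZ ⟂ TZ and since A1 is tangent to KJ there, VK ⟂ KJ, with radius 7.2, so the center V sits 7.2 in from both sides at V = (-36.90, -21.70). That places the tangent points at Z = (-44.10, -21.70) on TZ and K = (-36.90, -28.90) on KJ. Then |UZ| = |Z − U| = 49.15.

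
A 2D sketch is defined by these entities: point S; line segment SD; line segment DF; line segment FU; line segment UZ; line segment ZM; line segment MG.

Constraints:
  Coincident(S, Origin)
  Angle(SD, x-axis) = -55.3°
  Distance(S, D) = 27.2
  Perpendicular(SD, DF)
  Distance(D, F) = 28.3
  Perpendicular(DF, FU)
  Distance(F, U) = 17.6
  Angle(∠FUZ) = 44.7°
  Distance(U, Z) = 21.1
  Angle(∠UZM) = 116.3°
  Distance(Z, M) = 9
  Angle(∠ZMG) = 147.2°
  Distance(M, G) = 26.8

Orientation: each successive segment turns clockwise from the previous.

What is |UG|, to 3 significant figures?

41.1

∠UZM = 116.3° gives ZM at -74.3° from the x-axis; with |ZM| = 9.0, M = (5.37, -36.5). ∠ZMG = 147.2° gives MG at -107° from the x-axis; with |MG| = 26.8, G = (-2.51, -62.2). Then |UG| = |G − U| = 41.1.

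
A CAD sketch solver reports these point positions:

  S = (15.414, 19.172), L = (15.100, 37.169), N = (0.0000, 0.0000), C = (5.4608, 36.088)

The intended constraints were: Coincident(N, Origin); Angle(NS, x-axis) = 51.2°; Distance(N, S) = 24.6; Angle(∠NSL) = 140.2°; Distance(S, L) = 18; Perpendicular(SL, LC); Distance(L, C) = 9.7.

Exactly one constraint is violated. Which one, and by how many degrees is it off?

Perpendicular(SL, LC) — off by 5.40°.

N = (0.00, 0.00) ✓; NS at 51.20° ✓; |NS| = 24.60 ✓; ∠NSL = 140.2° ✓; |SL| = 18.00 ✓; ∠(SL, LC) = 95.40° ✗; |LC| = 9.700 ✓.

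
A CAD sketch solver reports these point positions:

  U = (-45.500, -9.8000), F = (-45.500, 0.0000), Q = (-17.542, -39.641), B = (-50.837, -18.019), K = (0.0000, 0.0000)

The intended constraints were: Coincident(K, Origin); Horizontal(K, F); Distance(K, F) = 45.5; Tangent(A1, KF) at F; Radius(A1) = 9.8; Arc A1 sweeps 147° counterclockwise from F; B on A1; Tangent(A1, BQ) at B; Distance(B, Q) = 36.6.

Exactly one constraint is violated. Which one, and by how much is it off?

Distance(B, Q) = 36.6 — off by 3.10.

K = (0.00, 0.00) ✓; K.y = 0.00, F.y = 0.00 ✓; |KF| = 45.50 ✓; ∠(UF, FK) = 90.00° ✓; |UF| = 9.800 ✓; bearing(U→B) − bearing(U→F) = 147.0° ✓; |UB| = 9.800 ✓; ∠(UB, BQ) = 90.00° ✓; |BQ| = 39.70 ✗.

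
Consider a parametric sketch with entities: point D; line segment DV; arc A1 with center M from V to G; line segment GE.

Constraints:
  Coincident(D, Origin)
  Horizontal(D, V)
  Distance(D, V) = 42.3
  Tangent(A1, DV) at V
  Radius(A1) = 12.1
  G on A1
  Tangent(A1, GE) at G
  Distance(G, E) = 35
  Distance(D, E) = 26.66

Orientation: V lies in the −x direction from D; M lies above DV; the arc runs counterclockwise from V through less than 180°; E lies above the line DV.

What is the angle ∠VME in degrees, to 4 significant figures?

111.2°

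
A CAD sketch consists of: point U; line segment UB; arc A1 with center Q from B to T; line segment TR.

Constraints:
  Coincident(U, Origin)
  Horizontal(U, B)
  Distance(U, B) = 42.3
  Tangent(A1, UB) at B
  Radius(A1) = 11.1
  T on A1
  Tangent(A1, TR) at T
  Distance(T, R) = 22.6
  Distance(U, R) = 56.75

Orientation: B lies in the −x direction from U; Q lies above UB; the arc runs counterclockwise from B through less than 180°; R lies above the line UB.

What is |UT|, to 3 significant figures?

36.6

U is at the origin; UB is horizontal with |UB| = 42.3 and B on the −x side, so B = (-42.3, 0.00). Tangency of A1 to UB means the radius QB is perpendicular to UB, so Q = B + (0, 11.1) = (-42.3, 11.1). Since QT ⟂ TR (tangency), |QR| = √(11.1² + 22.6²) = 25.2 regardless of where T sits on A1. So R lies on both circle(U, 56.75) and circle(Q, 25.2); the above-UB intersection is R = (-43.7, 36.2). T is the foot of the tangent from R: T = (-32.6, 16.5).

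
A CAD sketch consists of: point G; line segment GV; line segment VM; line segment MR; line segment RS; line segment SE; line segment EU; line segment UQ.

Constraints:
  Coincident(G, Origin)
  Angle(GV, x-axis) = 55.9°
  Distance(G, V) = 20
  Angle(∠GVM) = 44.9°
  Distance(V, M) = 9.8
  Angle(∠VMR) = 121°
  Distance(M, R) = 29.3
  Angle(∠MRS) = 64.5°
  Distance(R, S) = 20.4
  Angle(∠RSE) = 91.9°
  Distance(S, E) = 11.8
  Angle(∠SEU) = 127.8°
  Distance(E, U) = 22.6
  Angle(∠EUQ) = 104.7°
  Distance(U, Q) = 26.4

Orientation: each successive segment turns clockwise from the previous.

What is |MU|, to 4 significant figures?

9.214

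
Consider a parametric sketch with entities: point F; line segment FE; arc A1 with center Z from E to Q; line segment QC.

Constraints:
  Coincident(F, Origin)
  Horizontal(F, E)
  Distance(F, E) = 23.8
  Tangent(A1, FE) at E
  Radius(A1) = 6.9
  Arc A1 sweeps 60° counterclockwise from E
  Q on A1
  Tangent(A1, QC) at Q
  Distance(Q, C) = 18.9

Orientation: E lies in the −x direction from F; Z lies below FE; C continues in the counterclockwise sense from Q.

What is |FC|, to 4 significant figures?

43.95

F is at the origin; F and E share the same y with |FE| = 23.8 and E on the −x side, so E = (-23.80, 0.000). Tangency of A1 to FE means the radius ZE is perpendicular to FE, so Z = E + (0, -6.9) = (-23.80, -6.900). On A1, E sits at bearing 90° from Z; a 60° counterclockwise sweep puts Q at bearing 150°, so Q = Z + 6.9·(cos 150°, sin 150°) = (-29.78, -3.450). Since A1 is tangent to QC there, ZQ ⟂ QC, so QC runs along (−sin 150°, cos 150°); with |QC| = 18.9, C = (-39.23, -19.82). Then |FC| = |C − F| = 43.95.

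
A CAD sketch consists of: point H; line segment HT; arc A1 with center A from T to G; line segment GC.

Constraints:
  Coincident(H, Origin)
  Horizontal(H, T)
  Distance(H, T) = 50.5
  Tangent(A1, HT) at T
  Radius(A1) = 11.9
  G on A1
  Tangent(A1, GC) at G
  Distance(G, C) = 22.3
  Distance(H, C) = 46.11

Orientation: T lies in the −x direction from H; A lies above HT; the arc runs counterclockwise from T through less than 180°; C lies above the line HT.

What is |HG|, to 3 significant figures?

40.0

H is at the origin; HT is horizontal with |HT| = 50.5 and T on the −x side, so T = (-50.5, 0.00). Tangency of A1 to HT means the radius AT is perpendicular to HT, so A = T + (0, 11.9) = (-50.5, 11.9). Since AG ⟂ GC (tangency), |AC| = √(11.9² + 22.3²) = 25.3 regardless of where G sits on A1. So C lies on both circle(H, 46.11) and circle(A, 25.3); the above-HT intersection is C = (-34.1, 31.1). G is the foot of the tangent from C: G = (-38.9, 9.32).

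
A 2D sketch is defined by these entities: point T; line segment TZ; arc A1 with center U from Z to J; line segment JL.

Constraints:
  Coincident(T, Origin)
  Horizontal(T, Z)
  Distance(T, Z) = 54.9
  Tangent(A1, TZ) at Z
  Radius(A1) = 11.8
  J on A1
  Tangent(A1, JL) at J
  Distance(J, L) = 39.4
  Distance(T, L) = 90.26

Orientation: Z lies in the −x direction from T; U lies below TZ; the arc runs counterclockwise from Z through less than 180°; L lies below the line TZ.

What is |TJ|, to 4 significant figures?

66.72

T is at the origin; T and Z share the same y with |TZ| = 54.9 and Z on the −x side, so Z = (-54.90, 0.000). Tangency of A1 to TZ means the radius UZ is perpendicular to TZ, so U = Z + (0, -11.8) = (-54.90, -11.80). Since UJ ⟂ JL (tangency), |UL| = √(11.8² + 39.4²) = 41.13 regardless of where J sits on A1. So L lies on both circle(T, 90.26) and circle(U, 41.13); the below-TZ intersection is L = (-77.60, -46.10). J is the foot of the tangent from L: J = (-66.19, -8.384).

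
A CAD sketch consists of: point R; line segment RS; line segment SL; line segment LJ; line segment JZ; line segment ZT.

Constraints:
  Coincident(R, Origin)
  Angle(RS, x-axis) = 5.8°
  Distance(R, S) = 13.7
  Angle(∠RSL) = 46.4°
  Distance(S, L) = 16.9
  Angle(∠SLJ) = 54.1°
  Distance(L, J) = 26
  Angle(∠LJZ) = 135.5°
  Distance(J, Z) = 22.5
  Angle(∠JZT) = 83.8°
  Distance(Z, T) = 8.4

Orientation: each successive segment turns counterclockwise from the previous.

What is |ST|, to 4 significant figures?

26.69

R is at the origin; RS runs at 5.8° with length 13.7, so S = (13.63, 1.384). ∠RSL = 46.4° gives SL at 139.4° from the x-axis; with |SL| = 16.9, L = (0.7982, 12.38). ∠SLJ = 54.1° gives LJ at -94.70° from the x-axis; with |LJ| = 26.0, J = (-1.332, -13.53). ∠LJZ = 135.5° gives JZ at -50.20° from the x-axis; with |JZ| = 22.5, Z = (13.07, -30.82). ∠JZT = 83.8° gives ZT at 46.00° from the x-axis; with |ZT| = 8.4, T = (18.91, -24.77). Then |ST| = |T − S| = 26.69.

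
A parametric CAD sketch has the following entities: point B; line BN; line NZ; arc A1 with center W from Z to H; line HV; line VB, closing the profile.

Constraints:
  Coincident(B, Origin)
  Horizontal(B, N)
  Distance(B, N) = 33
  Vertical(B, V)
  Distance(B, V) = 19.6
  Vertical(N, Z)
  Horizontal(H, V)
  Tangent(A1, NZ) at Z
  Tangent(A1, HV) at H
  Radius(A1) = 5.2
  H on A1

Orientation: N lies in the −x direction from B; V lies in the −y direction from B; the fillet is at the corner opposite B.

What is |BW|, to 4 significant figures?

31.31

B is at the origin; B and N share the same y with |BN| = 33.0 and N on the −x side, so N = (-33.00, 0.000). B and V share the same x with |BV| = 19.6 and V on the −y side, so V = (0.000, -19.60). The virtual corner opposite B is at (-33.00, -19.60). Since A1 is tangent to NZ there, WZ ⟂ NZ and since A1 is tangent to HV there, WH ⟂ HV, with radius 5.2, so the center W sits 5.2 in from both sides at W = (-27.80, -14.40). Then |BW| = |W − B| = 31.31.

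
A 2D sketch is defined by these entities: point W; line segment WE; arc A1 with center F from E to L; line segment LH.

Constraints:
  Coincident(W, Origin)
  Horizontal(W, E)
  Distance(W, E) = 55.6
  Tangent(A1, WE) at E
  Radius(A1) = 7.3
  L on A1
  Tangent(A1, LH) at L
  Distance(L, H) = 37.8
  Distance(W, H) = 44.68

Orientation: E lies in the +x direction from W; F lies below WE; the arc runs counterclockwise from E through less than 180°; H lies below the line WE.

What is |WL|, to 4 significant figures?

49.66

W is at the origin; W and E share the same y with |WE| = 55.6 and E on the +x side, so E = (55.60, 0.000). Since A1 is tangent to WE there, FE ⟂ WE, so F = E + (0, -7.3) = (55.60, -7.300). Since FL ⟂ LH (tangency), |FH| = √(7.3² + 37.8²) = 38.50 regardless of where L sits on A1. So H lies on both circle(W, 44.68) and circle(F, 38.50); the below-WE intersection is H = (28.37, -34.52). L is the foot of the tangent from H: L = (49.55, -3.209).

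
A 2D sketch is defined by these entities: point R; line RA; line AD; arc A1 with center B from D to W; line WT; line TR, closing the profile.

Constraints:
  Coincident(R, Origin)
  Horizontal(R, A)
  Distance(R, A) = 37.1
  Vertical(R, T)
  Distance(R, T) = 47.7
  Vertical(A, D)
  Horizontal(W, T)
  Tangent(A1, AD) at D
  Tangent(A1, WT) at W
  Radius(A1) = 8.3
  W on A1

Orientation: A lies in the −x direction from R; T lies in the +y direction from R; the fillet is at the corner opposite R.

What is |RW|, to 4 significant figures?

55.72

R is at the origin; RA is horizontal with |RA| = 37.1 and A on the −x side, so A = (-37.10, 0.000). R and T share the same x with |RT| = 47.7 and T on the +y side, so T = (0.000, 47.70). The virtual corner opposite R is at (-37.10, 47.70). A1 meets AD tangentially, so BD is at right angles to AD and the tangent condition forces BW to be normal to WT, with radius 8.3, so the center B sits 8.3 in from both sides at B = (-28.80, 39.40). That places the tangent points at D = (-37.10, 39.40) on AD and W = (-28.80, 47.70) on WT. Then |RW| = |W − R| = 55.72.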